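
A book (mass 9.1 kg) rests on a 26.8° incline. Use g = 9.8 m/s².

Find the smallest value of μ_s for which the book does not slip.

μ_s,min ≈ 0.505

At the slip threshold m g sin θ = μ_s m g cos θ, so μ_s,min = tan θ.
μ_s,min = tan 26.8° = 0.505.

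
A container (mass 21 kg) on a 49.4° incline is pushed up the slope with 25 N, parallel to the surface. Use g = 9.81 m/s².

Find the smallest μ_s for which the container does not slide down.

N = m g cos θ = 134.1 N.
Friction must make up the shortfall along the incline: f = m g sin θ − P = 156.4 − 25 = 131.4 N.
At the threshold f = μ_s N, so μ_s,min = 131.4/134.1 = 0.98.

μ_s,min ≈ 0.98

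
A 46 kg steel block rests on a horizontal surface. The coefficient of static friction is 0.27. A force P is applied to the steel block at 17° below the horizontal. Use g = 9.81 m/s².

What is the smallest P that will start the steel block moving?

P ≈ 139 N

N = m g + P sin α (the push presses the steel block into the horizontal surface).
At impending slip, P cos α = μ_s N = μ_s (m g + P sin α).
Solving: P (cos α − μ_s sin α) = μ_s m g → P = 0.27×451/(cos 17° − 0.27 sin 17°) = 122/0.8774 = 139 N.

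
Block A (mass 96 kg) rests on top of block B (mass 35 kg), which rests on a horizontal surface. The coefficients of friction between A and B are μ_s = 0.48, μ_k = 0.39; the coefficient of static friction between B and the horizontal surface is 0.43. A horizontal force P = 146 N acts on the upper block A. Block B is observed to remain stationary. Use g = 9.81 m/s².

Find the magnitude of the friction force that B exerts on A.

f ≈ 146 N

The normal force B exerts on A is simply A's weight, N₁ = 941.8 N.
Maximum static friction on A from B: μ_s N₁ = 0.48×941.8 = 452 N.
P = 146 N is within that limit, so A and B move together (both at rest); the A–B friction is simply f₁ = P = 146 N.
B experiences an equal 146 N forward from A (third law). B is in equilibrium, so the floor supplies f₂ = 146 N of static friction (limit μ_s(m_A+m_B)g = 552.6 N, not exceeded).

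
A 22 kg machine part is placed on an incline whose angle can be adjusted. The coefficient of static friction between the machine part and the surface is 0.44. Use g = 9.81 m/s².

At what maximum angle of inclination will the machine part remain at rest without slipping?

At the slip threshold, m g sin θ = μ_s · m g cos θ, so tan θ = μ_s.
θ_max = arctan(0.44) = 23.7°.

θ_max ≈ 23.7°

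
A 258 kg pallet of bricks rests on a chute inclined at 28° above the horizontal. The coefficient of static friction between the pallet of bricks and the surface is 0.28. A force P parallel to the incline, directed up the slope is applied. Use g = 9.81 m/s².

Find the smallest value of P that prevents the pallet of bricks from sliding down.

The pallet of bricks tends to slide down (tan θ > μ_s), so at the point of impending slip friction acts up-slope at its limit: f = μ_s N.
P is parallel to the surface, so N = m g cos θ = 2230 N.
Along the incline: P + μ_s N = m g sin θ, so P = 1190 − 0.28×2230 = 563 N.

P_min ≈ 563 N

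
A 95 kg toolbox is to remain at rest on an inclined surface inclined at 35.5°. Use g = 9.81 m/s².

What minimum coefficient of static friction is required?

μ_s,min ≈ 0.713

At the slip threshold m g sin θ = μ_s m g cos θ, so μ_s,min = tan θ.
μ_s,min = tan 35.5° = 0.713.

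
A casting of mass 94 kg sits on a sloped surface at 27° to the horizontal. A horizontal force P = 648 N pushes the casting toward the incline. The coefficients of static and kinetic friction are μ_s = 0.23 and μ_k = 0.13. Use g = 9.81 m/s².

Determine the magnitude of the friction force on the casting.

Normal direction: N = m g cos θ + P sin θ = 1116 N.
Parallel to the incline: P cos θ − m g sin θ = 577.4 − 418.6 = 158.7 N; the friction needed to balance this is 158.7 N acting down the slope.
Maximum static friction: μ_s N = 0.23 × 1116 = 256.6 N.
|f_req| = 158.7 ≤ 256.6 N → the casting is in equilibrium; friction equals the required value.

f ≈ 159 N (down the incline)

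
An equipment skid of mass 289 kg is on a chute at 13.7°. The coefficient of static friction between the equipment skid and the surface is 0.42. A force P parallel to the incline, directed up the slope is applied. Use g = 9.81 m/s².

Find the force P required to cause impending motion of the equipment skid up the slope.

P ≈ 1830 N

At impending motion up the slope, friction acts down-slope at its limit: f = μ_s N.
P is parallel to the surface, so N = m g cos θ = 2750 N.
Along the incline: P = m g sin θ + μ_s N = 671 + 0.42×2750 = 1830 N.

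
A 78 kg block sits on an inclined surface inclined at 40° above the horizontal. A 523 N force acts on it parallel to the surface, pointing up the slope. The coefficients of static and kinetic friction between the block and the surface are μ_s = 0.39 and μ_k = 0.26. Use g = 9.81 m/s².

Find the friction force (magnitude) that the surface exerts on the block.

The normal reaction is N = m g cos θ = 586.2 N.
The friction needed for equilibrium is m g sin θ − P = 491.8 − 523 = -31.15 N, measured positive up-slope.
Maximum static friction available: μ_s N = 0.39 × 586.2 = 228.6 N.
Since |-31.15| ≤ 228.6 N, the block remains in static equilibrium and friction takes exactly the required value.

f ≈ 31.2 N (down the incline)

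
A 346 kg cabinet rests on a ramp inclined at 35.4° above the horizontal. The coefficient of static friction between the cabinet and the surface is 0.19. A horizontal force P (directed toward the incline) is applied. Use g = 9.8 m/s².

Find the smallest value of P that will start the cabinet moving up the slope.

At impending motion up the slope, friction acts down-slope at its limit: f = μ_s N.
Perpendicular to the incline: N = m g cos θ + P sin θ.
Along the incline: P cos θ = m g sin θ + μ_s N = m g sin θ + μ_s (m g cos θ + P sin θ).
Solving, P (cos θ − μ_s sin θ) = m g (sin θ + μ_s cos θ), so P = 346×9.8×(sin 35.4° + 0.19 cos 35.4°)/(cos 35.4° − 0.19 sin 35.4°) = 3390×0.7342/0.7051 = 3530 N.

P ≈ 3530 N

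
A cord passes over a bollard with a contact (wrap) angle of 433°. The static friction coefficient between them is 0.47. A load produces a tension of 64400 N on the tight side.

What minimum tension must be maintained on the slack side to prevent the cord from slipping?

T_min ≈ 1850 N

Capstan equation at impending slip: T_tight/T_slack = e^{μβ}.
β = 433° = 7.557 rad; e^{μβ} = e^{0.47×7.557} = 34.88.
T_slack = T_tight / e^{μβ} = 64400 / 34.88 = 1850 N.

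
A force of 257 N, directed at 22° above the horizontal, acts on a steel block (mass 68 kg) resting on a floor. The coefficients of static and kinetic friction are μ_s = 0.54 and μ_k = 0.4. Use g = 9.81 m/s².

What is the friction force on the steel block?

Vertical equilibrium gives N = m g − P sin α = 570.8 N.
Horizontally, friction must balance P cos α = 238.3 N.
The static-friction limit is μ_s N = 308.2 N.
Since 238.3 N does not exceed the limit, the steel block stays at rest and f = 238 N.

f ≈ 238 N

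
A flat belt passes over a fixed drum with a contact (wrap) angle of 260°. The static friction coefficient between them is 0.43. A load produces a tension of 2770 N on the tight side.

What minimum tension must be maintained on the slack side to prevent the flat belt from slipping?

Capstan equation at impending slip: T_tight/T_slack = e^{μβ}.
β = 260° = 4.538 rad; e^{μβ} = e^{0.43×4.538} = 7.038.
T_slack = T_tight / e^{μβ} = 2770 / 7.038 = 394 N.

T_min ≈ 394 N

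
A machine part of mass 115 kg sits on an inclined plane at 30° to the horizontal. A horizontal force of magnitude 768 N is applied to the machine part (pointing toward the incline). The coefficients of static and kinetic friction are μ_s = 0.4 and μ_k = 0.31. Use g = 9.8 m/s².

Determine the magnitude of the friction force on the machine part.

f ≈ 102 N (down the incline)

Resolve perpendicular to the incline: N = m g cos θ + P sin θ = 115×9.8×cos 30° + 768×sin 30° = 1360 N.
Parallel to the incline: P cos θ − m g sin θ = 665.1 − 563.5 = 101.6 N; the friction needed to balance this is 101.6 N acting down the slope.
Maximum static friction: μ_s N = 0.4 × 1360 = 544 N.
|f_req| = 101.6 ≤ 544 N → the machine part is in equilibrium; friction equals the required value.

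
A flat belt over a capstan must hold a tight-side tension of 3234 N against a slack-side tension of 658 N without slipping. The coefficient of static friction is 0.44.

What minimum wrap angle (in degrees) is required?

T₂/T₁ = e^{μβ} → β = ln(T₂/T₁)/μ.
β = ln(3234/658)/0.44 = 1.592/0.44 = 3.619 rad.
In degrees: β = 3.619 × 180/π = 207°.

β_min ≈ 207°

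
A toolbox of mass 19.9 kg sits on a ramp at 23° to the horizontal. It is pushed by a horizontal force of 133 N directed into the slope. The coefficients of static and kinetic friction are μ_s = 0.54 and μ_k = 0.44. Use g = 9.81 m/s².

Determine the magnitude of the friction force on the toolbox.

Resolve perpendicular to the incline: N = m g cos θ + P sin θ = 19.9×9.81×cos 23° + 133×sin 23° = 231.7 N.
Along the incline, the net driving force (taking up-slope positive) is P cos θ − m g sin θ = 122.4 − 76.28 = 46.15 N, so equilibrium requires friction f = -46.15 N (down-slope).
Maximum static friction: μ_s N = 0.54 × 231.7 = 125.1 N.
Since 46.15 N is within the 125.1 N limit, the toolbox stays put and friction is exactly 46.1 N.

f ≈ 46.1 N (down the incline)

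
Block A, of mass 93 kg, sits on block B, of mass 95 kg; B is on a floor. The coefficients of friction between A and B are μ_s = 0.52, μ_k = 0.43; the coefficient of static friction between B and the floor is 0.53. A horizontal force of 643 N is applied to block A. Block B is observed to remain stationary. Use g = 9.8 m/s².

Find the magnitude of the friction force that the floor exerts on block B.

The normal force B exerts on A is simply A's weight, N₁ = 911.4 N.
Maximum static friction on A from B: μ_s N₁ = 0.52×911.4 = 473.9 N.
P = 643 N exceeds that limit, so A slips over B and the interface friction becomes kinetic: f₁ = μ_k N₁ = 0.43×911.4 = 392 N.
By Newton's third law B feels 392 N forward from A. With B stationary, the floor's static friction on B balances it: f₂ = 392 N (well within μ_s(m_A+m_B)g = 976.5 N).

f ≈ 392 N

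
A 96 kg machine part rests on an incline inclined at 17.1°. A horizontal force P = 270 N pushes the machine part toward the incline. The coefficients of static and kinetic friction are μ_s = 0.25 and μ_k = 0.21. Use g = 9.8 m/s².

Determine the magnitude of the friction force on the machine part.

f ≈ 18.6 N (up the incline)

Normal direction: N = m g cos θ + P sin θ = 978.6 N.
Parallel to the incline: P cos θ − m g sin θ = 258.1 − 276.6 = -18.57 N; the friction needed to balance this is 18.57 N acting up the slope.
The limit of static friction is μ_s N = 244.7 N.
Since 18.57 N is within the 244.7 N limit, the machine part stays put and friction is exactly 18.6 N.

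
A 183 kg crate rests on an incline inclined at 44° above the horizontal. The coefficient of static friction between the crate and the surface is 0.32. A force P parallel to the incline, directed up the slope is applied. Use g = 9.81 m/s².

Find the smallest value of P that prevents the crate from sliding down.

P_min ≈ 834 N

The crate tends to slide down (tan θ > μ_s), so at the point of impending slip friction acts up-slope at its limit: f = μ_s N.
P is parallel to the surface, so N = m g cos θ = 1290 N.
Along the incline: P + μ_s N = m g sin θ, so P = 1250 − 0.32×1290 = 834 N.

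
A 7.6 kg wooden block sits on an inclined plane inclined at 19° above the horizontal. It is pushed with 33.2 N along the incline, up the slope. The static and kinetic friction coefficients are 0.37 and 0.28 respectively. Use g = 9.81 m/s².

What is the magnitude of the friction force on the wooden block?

Normal force: N = m g cos θ = 7.6 × 9.81 × cos 19° = 70.49 N.
Parallel to the incline, ΣF = 0 gives f = m g sin θ − P = 24.27 − 33.2 = -8.927 N (up-slope positive).
The static-friction ceiling is μ_s N = 0.37 × 70.49 = 26.08 N.
Since |-8.927| ≤ 26.08 N, no slip — friction simply equals what equilibrium demands.

f ≈ 8.93 N (down the incline)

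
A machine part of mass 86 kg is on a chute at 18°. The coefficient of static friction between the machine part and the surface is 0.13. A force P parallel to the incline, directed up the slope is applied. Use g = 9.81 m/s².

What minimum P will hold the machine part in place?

P_min ≈ 156 N

The machine part tends to slide down (tan θ > μ_s), so at the point of impending slip friction acts up-slope at its limit: f = μ_s N.
P is parallel to the surface, so N = m g cos θ = 802 N.
Along the incline: P + μ_s N = m g sin θ, so P = 261 − 0.13×802 = 156 N.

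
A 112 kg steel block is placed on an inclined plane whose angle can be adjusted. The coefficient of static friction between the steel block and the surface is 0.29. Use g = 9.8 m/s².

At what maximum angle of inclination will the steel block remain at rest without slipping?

At the slip threshold, m g sin θ = μ_s · m g cos θ, so tan θ = μ_s.
θ_max = arctan(0.29) = 16.2°.

θ_max ≈ 16.2°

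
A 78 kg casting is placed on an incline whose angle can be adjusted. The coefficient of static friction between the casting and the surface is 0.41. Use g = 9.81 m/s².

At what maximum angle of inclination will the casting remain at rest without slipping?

θ_max ≈ 22.3°

At the slip threshold, m g sin θ = μ_s · m g cos θ, so tan θ = μ_s.
θ_max = arctan(0.41) = 22.3°.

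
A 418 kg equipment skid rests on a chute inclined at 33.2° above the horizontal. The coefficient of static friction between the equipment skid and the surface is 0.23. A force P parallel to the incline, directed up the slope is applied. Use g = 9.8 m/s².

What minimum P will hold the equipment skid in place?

P_min ≈ 1450 N

The equipment skid tends to slide down (tan θ > μ_s), so at the point of impending slip friction acts up-slope at its limit: f = μ_s N.
P is parallel to the surface, so N = m g cos θ = 3430 N.
Along the incline: P + μ_s N = m g sin θ, so P = 2240 − 0.23×3430 = 1450 N.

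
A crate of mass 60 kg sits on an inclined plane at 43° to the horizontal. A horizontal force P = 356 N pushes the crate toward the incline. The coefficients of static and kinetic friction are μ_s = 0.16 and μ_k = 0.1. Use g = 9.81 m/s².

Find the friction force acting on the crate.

The horizontal push has a component P sin θ into the surface, so N = m g cos θ + P sin θ = 430.5 + 242.8 = 673.3 N.
Along the incline, the net driving force (taking up-slope positive) is P cos θ − m g sin θ = 260.4 − 401.4 = -141.1 N, so equilibrium requires friction f = 141.1 N (up-slope).
Maximum static friction: μ_s N = 0.16 × 673.3 = 107.7 N.
The required 141.1 N exceeds the static limit, so the crate slides down-slope and f = μ_k N = 0.1×673.3 = 67.3 N.

f ≈ 67.3 N (up the incline)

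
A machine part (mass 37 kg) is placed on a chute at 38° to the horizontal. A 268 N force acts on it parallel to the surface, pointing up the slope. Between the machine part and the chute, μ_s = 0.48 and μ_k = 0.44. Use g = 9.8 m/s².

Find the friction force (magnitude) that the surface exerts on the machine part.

Perpendicular to the surface, N = m g cos θ = 37·9.8·cos 38° = 285.7 N.
For equilibrium along the incline the friction force must supply f = m g sin θ − P = 223.2 − 268 = -44.76 N (positive meaning up-slope).
Maximum static friction available: μ_s N = 0.48 × 285.7 = 137.2 N.
Since |-44.76| ≤ 137.2 N, static friction is sufficient; f equals the required value, not μ_s N.

f ≈ 44.8 N (down the incline)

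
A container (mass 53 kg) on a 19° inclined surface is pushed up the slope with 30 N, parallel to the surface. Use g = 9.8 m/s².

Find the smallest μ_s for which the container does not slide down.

μ_s,min ≈ 0.283

N = m g cos θ = 491.1 N.
Friction must make up the shortfall along the incline: f = m g sin θ − P = 169.1 − 30 = 139.1 N.
At the threshold f = μ_s N, so μ_s,min = 139.1/491.1 = 0.283.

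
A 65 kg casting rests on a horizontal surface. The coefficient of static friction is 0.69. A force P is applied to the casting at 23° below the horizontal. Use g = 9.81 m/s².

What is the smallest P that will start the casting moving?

N = m g + P sin α (the push presses the casting into the horizontal surface).
At impending slip, P cos α = μ_s N = μ_s (m g + P sin α).
Solving: P (cos α − μ_s sin α) = μ_s m g → P = 0.69×638/(cos 23° − 0.69 sin 23°) = 440/0.6509 = 676 N.

P ≈ 676 N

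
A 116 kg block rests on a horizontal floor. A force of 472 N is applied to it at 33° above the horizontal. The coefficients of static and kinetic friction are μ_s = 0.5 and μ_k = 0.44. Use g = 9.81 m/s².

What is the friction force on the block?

f ≈ 396 N

N = m g − P sin α = 1138 − 472×sin 33° = 880.9 N.
The horizontal driving force is P cos α = 395.9 N, so equilibrium needs friction f = 395.9 N.
The static-friction limit is μ_s N = 440.4 N.
395.9 ≤ 440.4 N → static; friction equals the required 396 N.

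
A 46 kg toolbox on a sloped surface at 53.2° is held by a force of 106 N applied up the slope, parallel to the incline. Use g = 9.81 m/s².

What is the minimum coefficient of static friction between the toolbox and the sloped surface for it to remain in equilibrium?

N = m g cos θ = 270.3 N.
Friction must make up the shortfall along the incline: f = m g sin θ − P = 361.3 − 106 = 255.3 N.
At the threshold f = μ_s N, so μ_s,min = 255.3/270.3 = 0.945.

μ_s,min ≈ 0.945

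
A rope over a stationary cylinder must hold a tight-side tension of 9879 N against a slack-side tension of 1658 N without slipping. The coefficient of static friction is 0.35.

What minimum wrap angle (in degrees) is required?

T₂/T₁ = e^{μβ} → β = ln(T₂/T₁)/μ.
β = ln(9879/1658)/0.35 = 1.785/0.35 = 5.099 rad.
In degrees: β = 5.099 × 180/π = 292°.

β_min ≈ 292°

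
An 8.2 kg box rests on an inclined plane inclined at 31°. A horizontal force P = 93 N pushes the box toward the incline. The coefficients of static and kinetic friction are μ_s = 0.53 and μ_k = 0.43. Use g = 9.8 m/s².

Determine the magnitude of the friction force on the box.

Normal direction: N = m g cos θ + P sin θ = 116.8 N.
Along the incline, the net driving force (taking up-slope positive) is P cos θ − m g sin θ = 79.72 − 41.39 = 38.33 N, so equilibrium requires friction f = -38.33 N (down-slope).
The limit of static friction is μ_s N = 61.89 N.
Since 38.33 N is within the 61.89 N limit, the box stays put and friction is exactly 38.3 N.

f ≈ 38.3 N (down the incline)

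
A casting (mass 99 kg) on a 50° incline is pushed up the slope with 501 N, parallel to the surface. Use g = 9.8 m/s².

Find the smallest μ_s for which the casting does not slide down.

N = m g cos θ = 623.6 N.
Friction must make up the shortfall along the incline: f = m g sin θ − P = 743.2 − 501 = 242.2 N.
At the threshold f = μ_s N, so μ_s,min = 242.2/623.6 = 0.388.

μ_s,min ≈ 0.388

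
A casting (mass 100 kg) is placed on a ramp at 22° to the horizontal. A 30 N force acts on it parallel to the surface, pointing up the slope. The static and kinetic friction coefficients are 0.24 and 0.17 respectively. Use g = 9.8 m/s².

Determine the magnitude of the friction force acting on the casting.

The normal reaction is N = m g cos θ = 908.6 N.
Parallel to the incline, ΣF = 0 gives f = m g sin θ − P = 367.1 − 30 = 337.1 N (up-slope positive).
The static-friction ceiling is μ_s N = 0.24 × 908.6 = 218.1 N.
|337.1| exceeds 218.1 N, so the casting slips down-slope; friction is kinetic, f = μ_k N = 0.17×908.6 = 154 N.

f ≈ 154 N (up the incline)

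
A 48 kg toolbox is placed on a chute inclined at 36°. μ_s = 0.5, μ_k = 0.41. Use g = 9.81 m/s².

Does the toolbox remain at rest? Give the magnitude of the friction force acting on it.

N = m g cos θ = 381 N.
Down-slope weight component: m g sin θ = 277 N.
μ_s N = 190 N.
277 > 190 N, so it slides; kinetic friction f = μ_k N = 0.41×381 = 156 N.

f ≈ 156 N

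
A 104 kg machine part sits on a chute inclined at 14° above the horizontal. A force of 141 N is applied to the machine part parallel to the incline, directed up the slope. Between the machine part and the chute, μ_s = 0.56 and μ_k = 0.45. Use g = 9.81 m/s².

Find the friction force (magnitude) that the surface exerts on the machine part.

The normal reaction is N = m g cos θ = 989.9 N.
The friction needed for equilibrium is m g sin θ − P = 246.8 − 141 = 105.8 N, measured positive up-slope.
Static friction can supply at most μ_s N = 554.4 N.
Since |105.8| ≤ 554.4 N, the machine part remains in static equilibrium and friction takes exactly the required value.

f ≈ 106 N (up the incline)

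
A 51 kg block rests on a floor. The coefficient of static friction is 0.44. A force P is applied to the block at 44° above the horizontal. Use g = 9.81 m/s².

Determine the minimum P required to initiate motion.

N = m g − P sin α (the pull lifts the block).
At impending slip, P cos α = μ_s N = μ_s (m g − P sin α).
Solving: P (cos α + μ_s sin α) = μ_s m g → P = 0.44×500/(cos 44° + 0.44 sin 44°) = 220/1.025 = 215 N.

P ≈ 215 N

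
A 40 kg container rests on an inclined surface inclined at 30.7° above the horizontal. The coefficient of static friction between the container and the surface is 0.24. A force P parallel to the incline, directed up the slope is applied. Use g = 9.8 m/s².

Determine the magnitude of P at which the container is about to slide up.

At impending motion up the slope, friction acts down-slope at its limit: f = μ_s N.
P is parallel to the surface, so N = m g cos θ = 337 N.
Along the incline: P = m g sin θ + μ_s N = 200 + 0.24×337 = 281 N.

P ≈ 281 N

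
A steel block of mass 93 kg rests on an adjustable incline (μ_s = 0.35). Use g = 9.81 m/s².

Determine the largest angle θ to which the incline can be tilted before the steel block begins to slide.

At the slip threshold, m g sin θ = μ_s · m g cos θ, so tan θ = μ_s.
θ_max = arctan(0.35) = 19.3°.

θ_max ≈ 19.3°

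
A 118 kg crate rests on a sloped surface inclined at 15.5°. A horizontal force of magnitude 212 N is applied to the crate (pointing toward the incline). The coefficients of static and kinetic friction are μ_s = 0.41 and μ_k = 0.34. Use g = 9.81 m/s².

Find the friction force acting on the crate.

The horizontal push has a component P sin θ into the surface, so N = m g cos θ + P sin θ = 1115 + 56.65 = 1172 N.
Parallel to the incline: P cos θ − m g sin θ = 204.3 − 309.3 = -105.1 N; the friction needed to balance this is 105.1 N acting up the slope.
Maximum static friction: μ_s N = 0.41 × 1172 = 480.6 N.
Since 105.1 N is within the 480.6 N limit, the crate stays put and friction is exactly 105 N.

f ≈ 105 N (up the incline)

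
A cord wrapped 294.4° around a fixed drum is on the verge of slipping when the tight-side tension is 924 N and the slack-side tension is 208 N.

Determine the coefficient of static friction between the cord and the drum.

μ ≈ 0.29

T₂/T₁ = e^{μβ} → μ = ln(T₂/T₁)/β.
β = 294.4° = 5.138 rad.
μ = ln(924/208)/5.138 = ln(4.442)/5.138 = 0.29.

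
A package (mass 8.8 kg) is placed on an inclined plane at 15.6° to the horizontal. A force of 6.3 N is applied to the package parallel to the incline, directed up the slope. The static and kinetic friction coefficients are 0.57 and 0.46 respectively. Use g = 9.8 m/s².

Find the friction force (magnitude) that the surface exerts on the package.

Normal force: N = m g cos θ = 8.8 × 9.8 × cos 15.6° = 83.06 N.
For equilibrium along the incline the friction force must supply f = m g sin θ − P = 23.19 − 6.3 = 16.89 N (positive meaning up-slope).
The static-friction ceiling is μ_s N = 0.57 × 83.06 = 47.35 N.
Since |16.89| ≤ 47.35 N, the package remains in static equilibrium and friction takes exactly the required value.

f ≈ 16.9 N (up the incline)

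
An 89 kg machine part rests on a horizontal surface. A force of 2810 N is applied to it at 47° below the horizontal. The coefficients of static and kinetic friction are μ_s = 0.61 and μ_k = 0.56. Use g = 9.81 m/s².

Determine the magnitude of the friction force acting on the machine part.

N = m g + P sin α = 873.1 + 2810×sin 47° = 2928 N.
For equilibrium, f = P cos α = 2810×cos 47° = 1916 N.
The static-friction limit is μ_s N = 1786 N.
1916 > 1786 N → the machine part slides; f = μ_k N = 0.56×2928 = 1640 N.

f ≈ 1640 N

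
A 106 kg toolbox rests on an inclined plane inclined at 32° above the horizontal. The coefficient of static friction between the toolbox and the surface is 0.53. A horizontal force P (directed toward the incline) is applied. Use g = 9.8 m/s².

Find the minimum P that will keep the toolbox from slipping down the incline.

The toolbox tends to slide down (tan θ > μ_s), so at the point of impending slip friction acts up-slope at its limit: f = μ_s N.
Perpendicular to the incline: N = m g cos θ + P sin θ.
Along the incline: P cos θ + μ_s N = m g sin θ, i.e. P cos θ + μ_s (m g cos θ + P sin θ) = m g sin θ.
Solving, P (cos θ + μ_s sin θ) = m g (sin θ − μ_s cos θ), so P = 1040×0.08045/1.129 = 74 N.

P_min ≈ 74 N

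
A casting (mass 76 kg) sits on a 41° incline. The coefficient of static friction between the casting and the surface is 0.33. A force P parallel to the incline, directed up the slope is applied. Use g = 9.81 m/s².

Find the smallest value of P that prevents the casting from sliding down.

The casting tends to slide down (tan θ > μ_s), so at the point of impending slip friction acts up-slope at its limit: f = μ_s N.
P is parallel to the surface, so N = m g cos θ = 563 N.
Along the incline: P + μ_s N = m g sin θ, so P = 489 − 0.33×563 = 303 N.

P_min ≈ 303 N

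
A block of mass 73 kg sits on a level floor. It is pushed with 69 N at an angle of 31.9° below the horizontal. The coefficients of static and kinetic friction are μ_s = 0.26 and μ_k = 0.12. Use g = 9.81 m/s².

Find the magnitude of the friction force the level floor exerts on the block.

f ≈ 58.6 N

Vertical equilibrium gives N = m g + P sin α = 752.6 N.
For equilibrium, f = P cos α = 69×cos 31.9° = 58.58 N.
μ_s N = 0.26 × 752.6 = 195.7 N.
58.58 ≤ 195.7 N → static; friction equals the required 58.6 N.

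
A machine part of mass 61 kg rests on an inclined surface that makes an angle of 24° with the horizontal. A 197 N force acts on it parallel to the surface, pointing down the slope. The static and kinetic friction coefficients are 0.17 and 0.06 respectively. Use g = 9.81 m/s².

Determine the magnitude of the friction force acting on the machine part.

Perpendicular to the surface, N = m g cos θ = 61·9.81·cos 24° = 546.7 N.
The friction needed for equilibrium is m g sin θ + P = 243.4 + 197 = 440.4 N, measured positive up-slope.
Static friction can supply at most μ_s N = 92.93 N.
Since |440.4| > 92.93 N, static friction cannot hold it; the machine part slides down the incline and kinetic friction applies: f = μ_k N = 0.06 × 546.7 = 32.8 N.

f ≈ 32.8 N (up the incline)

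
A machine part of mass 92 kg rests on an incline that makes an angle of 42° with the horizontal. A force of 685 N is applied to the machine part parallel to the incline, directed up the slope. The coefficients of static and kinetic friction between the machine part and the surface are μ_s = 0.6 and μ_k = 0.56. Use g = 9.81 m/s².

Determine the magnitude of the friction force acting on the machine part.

Normal force: N = m g cos θ = 92 × 9.81 × cos 42° = 670.7 N.
For equilibrium along the incline the friction force must supply f = m g sin θ − P = 603.9 − 685 = -81.1 N (positive meaning up-slope).
Static friction can supply at most μ_s N = 402.4 N.
Since |-81.1| ≤ 402.4 N, static friction is sufficient; f equals the required value, not μ_s N.

f ≈ 81.1 N (down the incline)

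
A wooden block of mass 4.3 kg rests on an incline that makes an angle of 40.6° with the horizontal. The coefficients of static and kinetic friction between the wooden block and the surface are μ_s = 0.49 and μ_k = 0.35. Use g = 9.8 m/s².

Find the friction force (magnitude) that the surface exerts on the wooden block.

Perpendicular to the surface, N = m g cos θ = 4.3·9.8·cos 40.6° = 32 N.
Along the slope the weight component is m g sin θ = 27.42 N; friction must supply exactly this, acting up-slope.
Maximum static friction available: μ_s N = 0.49 × 32 = 15.68 N.
Since |27.42| > 15.68 N, static friction cannot hold it; the wooden block slides down the incline and kinetic friction applies: f = μ_k N = 0.35 × 32 = 11.2 N.

f ≈ 11.2 N (up the incline)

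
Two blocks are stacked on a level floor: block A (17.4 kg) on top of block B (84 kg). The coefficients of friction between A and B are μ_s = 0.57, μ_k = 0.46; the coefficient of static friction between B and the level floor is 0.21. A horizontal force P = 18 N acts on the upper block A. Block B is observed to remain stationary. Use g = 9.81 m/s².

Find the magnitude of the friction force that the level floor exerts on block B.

The normal force B exerts on A is simply A's weight, N₁ = 170.7 N.
Maximum static friction on A from B: μ_s N₁ = 0.57×170.7 = 97.3 N.
P = 18 N is within that limit, so A and B move together (both at rest); the A–B friction is simply f₁ = P = 18 N.
B experiences an equal 18 N forward from A (third law). B is in equilibrium, so the floor supplies f₂ = 18 N of static friction (limit μ_s(m_A+m_B)g = 208.9 N, not exceeded).

f ≈ 18 N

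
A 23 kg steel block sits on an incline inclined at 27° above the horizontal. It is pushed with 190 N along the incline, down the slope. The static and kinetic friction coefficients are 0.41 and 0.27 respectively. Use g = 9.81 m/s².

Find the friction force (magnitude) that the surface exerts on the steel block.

f ≈ 54.3 N (up the incline)

The normal reaction is N = m g cos θ = 201 N.
The friction needed for equilibrium is m g sin θ + P = 102.4 + 190 = 292.4 N, measured positive up-slope.
Maximum static friction available: μ_s N = 0.41 × 201 = 82.43 N.
Since |292.4| > 82.43 N, static friction cannot hold it; the steel block slides down the incline and kinetic friction applies: f = μ_k N = 0.27 × 201 = 54.3 N.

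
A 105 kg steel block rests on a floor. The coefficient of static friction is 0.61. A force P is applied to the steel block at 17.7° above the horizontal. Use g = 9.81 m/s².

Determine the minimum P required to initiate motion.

N = m g − P sin α (the pull lifts the steel block).
At impending slip, P cos α = μ_s N = μ_s (m g − P sin α).
Solving: P (cos α + μ_s sin α) = μ_s m g → P = 0.61×1030/(cos 17.7° + 0.61 sin 17.7°) = 628/1.138 = 552 N.

P ≈ 552 N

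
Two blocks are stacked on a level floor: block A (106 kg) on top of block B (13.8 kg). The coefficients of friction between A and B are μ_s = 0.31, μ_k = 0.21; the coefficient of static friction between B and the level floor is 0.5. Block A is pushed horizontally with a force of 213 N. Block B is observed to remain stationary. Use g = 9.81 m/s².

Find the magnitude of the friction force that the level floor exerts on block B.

The normal force B exerts on A is simply A's weight, N₁ = 1040 N.
Maximum static friction on A from B: μ_s N₁ = 0.31×1040 = 322.4 N.
P = 213 N is within that limit, so A and B move together (both at rest); the A–B friction is simply f₁ = P = 213 N.
B experiences an equal 213 N forward from A (third law). B is in equilibrium, so the floor supplies f₂ = 213 N of static friction (limit μ_s(m_A+m_B)g = 587.6 N, not exceeded).

f ≈ 213 N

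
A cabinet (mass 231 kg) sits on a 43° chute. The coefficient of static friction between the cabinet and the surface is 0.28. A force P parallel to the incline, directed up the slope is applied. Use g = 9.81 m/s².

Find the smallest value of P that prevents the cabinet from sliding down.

P_min ≈ 1080 N

The cabinet tends to slide down (tan θ > μ_s), so at the point of impending slip friction acts up-slope at its limit: f = μ_s N.
P is parallel to the surface, so N = m g cos θ = 1660 N.
Along the incline: P + μ_s N = m g sin θ, so P = 1550 − 0.28×1660 = 1080 N.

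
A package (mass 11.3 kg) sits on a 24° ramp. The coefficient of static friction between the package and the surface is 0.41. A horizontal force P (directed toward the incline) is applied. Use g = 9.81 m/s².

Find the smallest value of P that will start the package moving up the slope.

P ≈ 116 N

At impending motion up the slope, friction acts down-slope at its limit: f = μ_s N.
Perpendicular to the incline: N = m g cos θ + P sin θ.
Along the incline: P cos θ = m g sin θ + μ_s N = m g sin θ + μ_s (m g cos θ + P sin θ).
Solving, P (cos θ − μ_s sin θ) = m g (sin θ + μ_s cos θ), so P = 11.3×9.81×(sin 24° + 0.41 cos 24°)/(cos 24° − 0.41 sin 24°) = 111×0.7813/0.7468 = 116 N.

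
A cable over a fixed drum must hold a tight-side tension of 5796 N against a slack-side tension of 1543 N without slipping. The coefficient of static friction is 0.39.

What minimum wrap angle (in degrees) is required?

β_min ≈ 194°

T₂/T₁ = e^{μβ} → β = ln(T₂/T₁)/μ.
β = ln(5796/1543)/0.39 = 1.323/0.39 = 3.393 rad.
In degrees: β = 3.393 × 180/π = 194°.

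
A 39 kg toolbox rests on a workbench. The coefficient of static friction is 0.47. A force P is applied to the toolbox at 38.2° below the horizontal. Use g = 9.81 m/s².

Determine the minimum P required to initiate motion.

N = m g + P sin α (the push presses the toolbox into the workbench).
At impending slip, P cos α = μ_s N = μ_s (m g + P sin α).
Solving: P (cos α − μ_s sin α) = μ_s m g → P = 0.47×383/(cos 38.2° − 0.47 sin 38.2°) = 180/0.4952 = 363 N.

P ≈ 363 N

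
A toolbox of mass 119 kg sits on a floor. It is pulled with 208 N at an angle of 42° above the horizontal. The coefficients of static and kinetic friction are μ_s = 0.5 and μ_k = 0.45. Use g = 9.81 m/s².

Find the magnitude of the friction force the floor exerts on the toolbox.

f ≈ 155 N

N = m g − P sin α = 1167 − 208×sin 42° = 1028 N.
For equilibrium, f = P cos α = 208×cos 42° = 154.6 N.
The static-friction limit is μ_s N = 514.1 N.
Since 154.6 N does not exceed the limit, the toolbox stays at rest and f = 155 N.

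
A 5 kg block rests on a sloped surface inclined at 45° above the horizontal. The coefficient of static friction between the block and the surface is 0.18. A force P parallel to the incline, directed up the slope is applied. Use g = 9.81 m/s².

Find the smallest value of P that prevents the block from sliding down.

The block tends to slide down (tan θ > μ_s), so at the point of impending slip friction acts up-slope at its limit: f = μ_s N.
P is parallel to the surface, so N = m g cos θ = 34.7 N.
Along the incline: P + μ_s N = m g sin θ, so P = 34.7 − 0.18×34.7 = 28.4 N.

P_min ≈ 28.4 N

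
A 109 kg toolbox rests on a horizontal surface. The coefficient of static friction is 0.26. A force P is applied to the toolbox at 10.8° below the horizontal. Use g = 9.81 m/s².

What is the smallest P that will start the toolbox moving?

P ≈ 298 N

N = m g + P sin α (the push presses the toolbox into the horizontal surface).
At impending slip, P cos α = μ_s N = μ_s (m g + P sin α).
Solving: P (cos α − μ_s sin α) = μ_s m g → P = 0.26×1070/(cos 10.8° − 0.26 sin 10.8°) = 278/0.9336 = 298 N.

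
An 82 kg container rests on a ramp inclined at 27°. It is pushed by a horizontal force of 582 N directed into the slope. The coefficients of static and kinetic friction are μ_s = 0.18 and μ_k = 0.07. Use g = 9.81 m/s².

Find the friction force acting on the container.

The horizontal push has a component P sin θ into the surface, so N = m g cos θ + P sin θ = 716.7 + 264.2 = 981 N.
Parallel to the incline: P cos θ − m g sin θ = 518.6 − 365.2 = 153.4 N; the friction needed to balance this is 153.4 N acting down the slope.
Maximum static friction: μ_s N = 0.18 × 981 = 176.6 N.
|f_req| = 153.4 ≤ 176.6 N → the container is in equilibrium; friction equals the required value.

f ≈ 153 N (down the incline)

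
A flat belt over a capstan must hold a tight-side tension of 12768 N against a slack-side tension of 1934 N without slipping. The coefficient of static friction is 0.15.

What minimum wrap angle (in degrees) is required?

β_min ≈ 721°

T₂/T₁ = e^{μβ} → β = ln(T₂/T₁)/μ.
β = ln(12768/1934)/0.15 = 1.887/0.15 = 12.58 rad.
In degrees: β = 12.58 × 180/π = 721°.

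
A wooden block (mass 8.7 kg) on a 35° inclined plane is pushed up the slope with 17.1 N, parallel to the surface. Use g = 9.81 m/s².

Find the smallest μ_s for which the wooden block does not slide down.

N = m g cos θ = 69.91 N.
Friction must make up the shortfall along the incline: f = m g sin θ − P = 48.95 − 17.1 = 31.85 N.
At the threshold f = μ_s N, so μ_s,min = 31.85/69.91 = 0.456.

μ_s,min ≈ 0.456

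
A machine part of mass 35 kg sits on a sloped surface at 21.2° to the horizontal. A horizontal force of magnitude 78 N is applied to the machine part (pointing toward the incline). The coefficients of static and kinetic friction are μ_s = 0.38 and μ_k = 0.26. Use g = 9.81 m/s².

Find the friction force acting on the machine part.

Normal direction: N = m g cos θ + P sin θ = 348.3 N.
Parallel to the incline: P cos θ − m g sin θ = 72.72 − 124.2 = -51.44 N; the friction needed to balance this is 51.44 N acting up the slope.
The limit of static friction is μ_s N = 132.4 N.
|f_req| = 51.44 ≤ 132.4 N → the machine part is in equilibrium; friction equals the required value.

f ≈ 51.4 N (up the incline)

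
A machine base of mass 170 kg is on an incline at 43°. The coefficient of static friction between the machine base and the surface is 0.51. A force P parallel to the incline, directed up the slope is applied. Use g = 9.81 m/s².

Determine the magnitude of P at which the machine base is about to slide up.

At impending motion up the slope, friction acts down-slope at its limit: f = μ_s N.
P is parallel to the surface, so N = m g cos θ = 1220 N.
Along the incline: P = m g sin θ + μ_s N = 1140 + 0.51×1220 = 1760 N.

P ≈ 1760 N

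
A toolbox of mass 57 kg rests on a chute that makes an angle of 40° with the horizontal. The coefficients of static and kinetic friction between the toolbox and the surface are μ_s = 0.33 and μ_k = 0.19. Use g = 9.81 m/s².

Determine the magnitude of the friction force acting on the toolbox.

The normal reaction is N = m g cos θ = 428.3 N.
Along the slope the weight component is m g sin θ = 359.4 N; friction must supply exactly this, acting up-slope.
The static-friction ceiling is μ_s N = 0.33 × 428.3 = 141.4 N.
|359.4| exceeds 141.4 N, so the toolbox slips down-slope; friction is kinetic, f = μ_k N = 0.19×428.3 = 81.4 N.

f ≈ 81.4 N (up the incline)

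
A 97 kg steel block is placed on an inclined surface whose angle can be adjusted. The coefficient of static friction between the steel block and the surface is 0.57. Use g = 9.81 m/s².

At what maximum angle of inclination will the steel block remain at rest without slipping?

At the slip threshold, m g sin θ = μ_s · m g cos θ, so tan θ = μ_s.
θ_max = arctan(0.57) = 29.7°.

θ_max ≈ 29.7°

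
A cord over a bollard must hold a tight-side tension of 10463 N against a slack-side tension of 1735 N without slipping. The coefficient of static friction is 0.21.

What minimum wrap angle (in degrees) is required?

T₂/T₁ = e^{μβ} → β = ln(T₂/T₁)/μ.
β = ln(10463/1735)/0.21 = 1.797/0.21 = 8.556 rad.
In degrees: β = 8.556 × 180/π = 490°.

β_min ≈ 490°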